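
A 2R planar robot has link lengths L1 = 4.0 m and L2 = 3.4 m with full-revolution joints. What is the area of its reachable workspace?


r_max = L1 + L2 = 7.4 m
r_min = |L1 - L2| = 0.6 m
Area = pi*(r_max^2 - r_min^2)
= pi*(54.76 - 0.36)
= pi * 54.4
= 170.9026 m^2


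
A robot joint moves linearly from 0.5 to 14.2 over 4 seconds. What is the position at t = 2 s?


s = t/T = 2/4 = 0.5
p(t) = p0 + (pf-p0)*s
= 0.5 + (14.2 - 0.5) * 0.5
= 7.35


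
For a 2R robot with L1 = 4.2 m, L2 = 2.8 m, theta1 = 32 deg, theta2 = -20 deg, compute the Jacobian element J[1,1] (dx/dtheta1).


J[1,1] = -L1*sin(t1) - L2*sin(t1+t2)
= -4.2*sin(32) - 2.8*sin(12)
= -2.8078


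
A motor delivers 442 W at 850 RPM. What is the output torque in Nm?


omega = 850 * 2*pi/60 = 89.0118 rad/s
tau = P / omega = 442 / 89.0118
= 4.9656 Nm


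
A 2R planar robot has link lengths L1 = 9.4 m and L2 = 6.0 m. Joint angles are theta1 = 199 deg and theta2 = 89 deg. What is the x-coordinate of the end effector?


Convert angles to radians: theta1 = 3.4732, theta2 = 1.5533
x = L1*cos(theta1) + L2*cos(theta1+theta2)
x = -8.8879 + 1.8541
x = -7.0338


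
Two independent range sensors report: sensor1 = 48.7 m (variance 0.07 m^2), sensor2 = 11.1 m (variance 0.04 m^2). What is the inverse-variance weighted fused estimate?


w1 = (1/var1) / (1/var1 + 1/var2)
   = 14.2857 / (14.2857 + 25.0) = 0.3636
w2 = 1 - w1 = 0.6364
fused = w1*s1 + w2*s2 = 17.7091 + 7.0636
= 24.7727 m


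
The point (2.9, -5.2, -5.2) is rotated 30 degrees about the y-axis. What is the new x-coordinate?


Rotation about y-axis: x' = x*cos(theta) + z*sin(theta)
= 2.9 * 0.866 + -5.2 * 0.5
= -0.0885


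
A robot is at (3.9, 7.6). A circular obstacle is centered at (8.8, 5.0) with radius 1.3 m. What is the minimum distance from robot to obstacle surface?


center_dist = sqrt((3.9-8.8)^2 + (7.6-5.0)^2)
= sqrt(24.01 + 6.76)
= 5.5471
min_dist = center_dist - radius = 5.5471 - 1.3 = 4.2471 m


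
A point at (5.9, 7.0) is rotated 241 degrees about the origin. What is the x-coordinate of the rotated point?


x' = x*cos(theta) - y*sin(theta)
cos(241 deg) = -0.4848, sin(241 deg) = -0.8746
x' = 5.9 * -0.4848 - 7.0 * -0.8746
= -2.8604 - -6.1223
= 3.262


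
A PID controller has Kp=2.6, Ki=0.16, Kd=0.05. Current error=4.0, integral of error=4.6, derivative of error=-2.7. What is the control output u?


u = Kp*e + Ki*int(e) + Kd*de/dt
= 2.6*4.0 + 0.16*4.6 + 0.05*(-2.7)
= 10.4 + 0.736 + -0.135
= 11.001


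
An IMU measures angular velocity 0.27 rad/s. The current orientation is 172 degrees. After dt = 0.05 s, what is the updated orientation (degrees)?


delta_theta = w * dt = 0.27 * 0.05 = 0.0135 rad
= 0.7735 deg
theta_new = 172 + 0.7735 = 172.7735 deg


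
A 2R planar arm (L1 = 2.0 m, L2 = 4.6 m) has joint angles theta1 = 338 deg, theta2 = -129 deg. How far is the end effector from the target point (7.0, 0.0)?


End effector via forward kinematics:
x = L1*cos(t1) + L2*cos(t1+t2) = -2.1689
y = L1*sin(t1) + L2*sin(t1+t2) = -2.9793
Distance to target:
d = sqrt((7.0 - -2.1689)^2 + (0.0 - -2.9793)^2)
= sqrt(84.0684 + 8.8765)
= 9.6408 m


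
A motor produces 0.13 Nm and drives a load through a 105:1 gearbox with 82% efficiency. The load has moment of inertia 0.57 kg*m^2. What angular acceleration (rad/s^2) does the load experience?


tau_out = tau_motor * N * eta
= 0.13 * 105 * 0.82 = 11.193 Nm
alpha = tau_out / I = 11.193 / 0.57
= 19.6368 rad/s^2


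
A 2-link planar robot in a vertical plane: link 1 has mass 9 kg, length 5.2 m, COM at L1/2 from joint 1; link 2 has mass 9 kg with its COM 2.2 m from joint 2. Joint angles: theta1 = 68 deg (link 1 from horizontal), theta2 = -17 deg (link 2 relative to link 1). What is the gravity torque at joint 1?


Horizontal distance from joint 1 to link-1 COM:
  x_c1 = (L1/2)*cos(t1) = 2.6 * 0.3746 = 0.974 m
Horizontal distance from joint 1 to link-2 COM:
  x_c2 = L1*cos(t1) + Lc2*cos(t1+t2)
       = 5.2*0.3746 + 2.2*0.6293 = 3.3325 m
tau1 = m1*g*x_c1 + m2*g*x_c2
     = 9*9.81*0.974 + 9*9.81*3.3325
     = 85.9924 + 294.2228
     = 380.2153 Nm


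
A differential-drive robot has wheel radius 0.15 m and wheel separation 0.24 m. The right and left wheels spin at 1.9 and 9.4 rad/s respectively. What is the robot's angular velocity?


vR = r*wR = 0.15*1.9 = 0.285 m/s
vL = r*wL = 0.15*9.4 = 1.41 m/s
v = (vR+vL)/2 = 0.8475 m/s
omega = (vR-vL)/L = -4.6875 rad/s
angular velocity = -4.6875 rad/s


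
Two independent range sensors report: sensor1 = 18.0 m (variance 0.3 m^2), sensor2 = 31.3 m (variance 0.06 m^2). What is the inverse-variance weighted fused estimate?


w1 = (1/var1) / (1/var1 + 1/var2)
   = 3.3333 / (3.3333 + 16.6667) = 0.1667
w2 = 1 - w1 = 0.8333
fused = w1*s1 + w2*s2 = 3.0 + 26.0833
= 29.0833 m


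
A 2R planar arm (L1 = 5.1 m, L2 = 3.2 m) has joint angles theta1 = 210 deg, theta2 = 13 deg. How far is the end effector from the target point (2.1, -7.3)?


End effector via forward kinematics:
x = L1*cos(t1) + L2*cos(t1+t2) = -6.7571
y = L1*sin(t1) + L2*sin(t1+t2) = -4.7324
Distance to target:
d = sqrt((2.1 - -6.7571)^2 + (-7.3 - -4.7324)^2)
= sqrt(78.4475 + 6.5926)
= 9.2217 m


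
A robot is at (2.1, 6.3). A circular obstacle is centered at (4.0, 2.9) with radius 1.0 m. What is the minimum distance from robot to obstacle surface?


center_dist = sqrt((2.1-4.0)^2 + (6.3-2.9)^2)
= sqrt(3.61 + 11.56)
= 3.8949
min_dist = center_dist - radius = 3.8949 - 1.0 = 2.8949 m


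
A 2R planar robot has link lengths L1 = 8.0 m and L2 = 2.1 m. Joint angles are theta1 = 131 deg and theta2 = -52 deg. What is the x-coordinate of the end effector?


Convert angles to radians: theta1 = 2.2864, theta2 = -0.9076
x = L1*cos(theta1) + L2*cos(theta1+theta2)
x = -5.2485 + 0.4007
x = -4.8478


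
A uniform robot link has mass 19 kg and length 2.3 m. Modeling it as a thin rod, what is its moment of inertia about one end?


I = (1/3) * m * L^2
= (1/3) * 19 * 2.3^2
= 0.333333 * 19 * 5.29
= 33.5033 kg*m^2


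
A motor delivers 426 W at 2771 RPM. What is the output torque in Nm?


omega = 2771 * 2*pi/60 = 290.1784 rad/s
tau = P / omega = 426 / 290.1784
= 1.4681 Nm


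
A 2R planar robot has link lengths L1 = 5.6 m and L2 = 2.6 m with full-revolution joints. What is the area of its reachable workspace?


r_max = L1 + L2 = 8.2 m
r_min = |L1 - L2| = 3.0 m
Area = pi*(r_max^2 - r_min^2)
= pi*(67.24 - 9.0)
= pi * 58.24
= 182.9664 m^2


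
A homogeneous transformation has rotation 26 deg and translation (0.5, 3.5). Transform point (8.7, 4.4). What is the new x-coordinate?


x' = cos(theta)*px - sin(theta)*py + tx
= 0.8988*8.7 - 0.4384*4.4 + 0.5
= 6.3907


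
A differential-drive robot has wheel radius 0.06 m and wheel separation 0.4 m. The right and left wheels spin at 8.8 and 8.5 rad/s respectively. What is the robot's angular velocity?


vR = r*wR = 0.06*8.8 = 0.528 m/s
vL = r*wL = 0.06*8.5 = 0.51 m/s
v = (vR+vL)/2 = 0.519 m/s
omega = (vR-vL)/L = 0.045 rad/s
angular velocity = 0.045 rad/s


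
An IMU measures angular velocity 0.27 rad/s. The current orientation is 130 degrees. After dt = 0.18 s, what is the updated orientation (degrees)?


delta_theta = w * dt = 0.27 * 0.18 = 0.0486 rad
= 2.7846 deg
theta_new = 130 + 2.7846 = 132.7846 deg


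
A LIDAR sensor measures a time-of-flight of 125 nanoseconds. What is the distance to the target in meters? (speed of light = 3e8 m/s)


tof = 125 ns = 1.25e-07 s
dist = c * tof / 2
= 3e8 * 1.25e-07 / 2
= 18.75 m


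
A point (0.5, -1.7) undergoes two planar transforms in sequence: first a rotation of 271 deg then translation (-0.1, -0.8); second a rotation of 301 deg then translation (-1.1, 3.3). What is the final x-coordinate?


After transform 1:
x1 = cos(271)*0.5 - sin(271)*-1.7 + -0.1 = -1.791
y1 = sin(271)*0.5 + cos(271)*-1.7 + -0.8 = -1.3296
After transform 2:
x2 = cos(301)*-1.791 - sin(301)*-1.3296 + -1.1
= -3.1621


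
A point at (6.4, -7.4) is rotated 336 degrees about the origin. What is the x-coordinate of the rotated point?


x' = x*cos(theta) - y*sin(theta)
cos(336 deg) = 0.9135, sin(336 deg) = -0.4067
x' = 6.4 * 0.9135 - -7.4 * -0.4067
= 5.8467 - 3.0099
= 2.8368


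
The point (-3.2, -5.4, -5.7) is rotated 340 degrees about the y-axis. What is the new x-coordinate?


Rotation about y-axis: x' = x*cos(theta) + z*sin(theta)
= -3.2 * 0.9397 + -5.7 * -0.342
= -1.0575


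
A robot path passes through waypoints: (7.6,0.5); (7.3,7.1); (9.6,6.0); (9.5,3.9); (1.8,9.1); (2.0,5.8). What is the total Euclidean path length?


Segment lengths:
  seg1 = sqrt((-0.3)^2 + (6.6)^2) = 6.6068
  seg2 = sqrt((2.3)^2 + (-1.1)^2) = 2.5495
  seg3 = sqrt((-0.1)^2 + (-2.1)^2) = 2.1024
  seg4 = sqrt((-7.7)^2 + (5.2)^2) = 9.2914
  seg5 = sqrt((0.2)^2 + (-3.3)^2) = 3.3061
Total = 23.8562


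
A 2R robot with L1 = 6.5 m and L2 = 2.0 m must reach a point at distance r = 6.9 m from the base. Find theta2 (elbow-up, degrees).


cos(theta2) = (r^2 - L1^2 - L2^2) / (2*L1*L2)
cos(theta2) = (47.61 - 42.25 - 4.0) / 26.0
cos(theta2) = 0.052308
theta2 = 87.0016 degrees


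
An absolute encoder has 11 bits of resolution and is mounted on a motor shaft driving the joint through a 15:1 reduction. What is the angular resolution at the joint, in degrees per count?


counts = 2^11 = 2048
effective counts at joint = 2048 * 15 = 30720
resolution = 360 / 30720
= 0.0117 deg/count


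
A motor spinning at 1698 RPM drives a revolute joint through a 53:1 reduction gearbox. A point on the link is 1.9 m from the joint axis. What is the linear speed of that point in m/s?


omega_motor = 1698 * 2*pi/60 = 177.8141 rad/s
omega_joint = omega_motor / 53 = 3.355 rad/s
v = omega_joint * r = 3.355 * 1.9
= 6.3745 m/s


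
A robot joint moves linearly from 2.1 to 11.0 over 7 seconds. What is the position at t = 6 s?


s = t/T = 6/7 = 0.8571
p(t) = p0 + (pf-p0)*s
= 2.1 + (11.0 - 2.1) * 0.8571
= 9.7286


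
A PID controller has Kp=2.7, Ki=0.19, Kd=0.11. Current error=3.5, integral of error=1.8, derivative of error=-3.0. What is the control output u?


u = Kp*e + Ki*int(e) + Kd*de/dt
= 2.7*3.5 + 0.19*1.8 + 0.11*(-3.0)
= 9.45 + 0.342 + -0.33
= 9.462


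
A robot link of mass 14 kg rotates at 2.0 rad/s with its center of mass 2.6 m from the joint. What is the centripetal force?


F = m * omega^2 * r
= 14 * 2.0^2 * 2.6
= 14 * 4.0 * 2.6
= 145.6 N


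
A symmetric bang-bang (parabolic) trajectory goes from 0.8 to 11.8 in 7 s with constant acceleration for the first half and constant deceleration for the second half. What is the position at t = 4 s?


Symmetric rest-to-rest: each phase covers (pf-p0)/2 in time T/2. 0.5*a*(T/2)^2 = (pf-p0)/2 => a = 4*(pf-p0)/T^2
a = 4*(11.8-0.8)/7^2 = 0.898
t = 4 is in the deceleration phase (t > T/2).
p = pf - 0.5*a*(T-t)^2 = 11.8 - 0.5*0.898*3^2
= 7.7592


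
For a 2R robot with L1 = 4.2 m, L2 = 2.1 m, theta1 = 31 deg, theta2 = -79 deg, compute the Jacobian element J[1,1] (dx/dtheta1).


J[1,1] = -L1*sin(t1) - L2*sin(t1+t2)
= -4.2*sin(31) - 2.1*sin(-48)
= -0.6026


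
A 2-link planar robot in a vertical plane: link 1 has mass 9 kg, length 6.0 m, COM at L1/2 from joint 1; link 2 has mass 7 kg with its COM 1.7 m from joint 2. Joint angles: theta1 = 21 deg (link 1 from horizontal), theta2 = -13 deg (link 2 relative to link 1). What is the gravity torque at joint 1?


Horizontal distance from joint 1 to link-1 COM:
  x_c1 = (L1/2)*cos(t1) = 3.0 * 0.9336 = 2.8007 m
Horizontal distance from joint 1 to link-2 COM:
  x_c2 = L1*cos(t1) + Lc2*cos(t1+t2)
       = 6.0*0.9336 + 1.7*0.9903 = 7.2849 m
tau1 = m1*g*x_c1 + m2*g*x_c2
     = 9*9.81*2.8007 + 7*9.81*7.2849
     = 247.2774 + 500.2567
     = 747.5342 Nm


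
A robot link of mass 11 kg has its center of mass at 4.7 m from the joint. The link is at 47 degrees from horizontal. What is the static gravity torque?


tau = m*g*L*cos(angle)
= 11 * 9.81 * 4.7 * cos(47 deg)
= 11 * 9.81 * 4.7 * 0.682
= 345.8939 Nm


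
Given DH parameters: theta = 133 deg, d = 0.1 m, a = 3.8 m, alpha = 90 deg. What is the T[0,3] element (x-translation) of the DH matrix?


T[0,3] = a * cos(theta)
= 3.8 * cos(133 deg)
= 3.8 * -0.682
= -2.5916


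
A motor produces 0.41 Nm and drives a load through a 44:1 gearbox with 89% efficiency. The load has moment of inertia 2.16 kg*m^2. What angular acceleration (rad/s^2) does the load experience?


tau_out = tau_motor * N * eta
= 0.41 * 44 * 0.89 = 16.0556 Nm
alpha = tau_out / I = 16.0556 / 2.16
= 7.4331 rad/s^2


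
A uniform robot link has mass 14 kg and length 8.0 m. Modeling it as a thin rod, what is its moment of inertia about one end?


I = (1/3) * m * L^2
= (1/3) * 14 * 8.0^2
= 0.333333 * 14 * 64.0
= 298.6667 kg*m^2


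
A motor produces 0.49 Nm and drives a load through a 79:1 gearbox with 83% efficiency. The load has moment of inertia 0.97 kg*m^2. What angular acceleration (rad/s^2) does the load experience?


tau_out = tau_motor * N * eta
= 0.49 * 79 * 0.83 = 32.1293 Nm
alpha = tau_out / I = 32.1293 / 0.97
= 33.123 rad/s^2


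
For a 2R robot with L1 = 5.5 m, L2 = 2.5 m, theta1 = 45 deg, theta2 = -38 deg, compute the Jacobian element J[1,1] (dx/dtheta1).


J[1,1] = -L1*sin(t1) - L2*sin(t1+t2)
= -5.5*sin(45) - 2.5*sin(7)
= -4.1938


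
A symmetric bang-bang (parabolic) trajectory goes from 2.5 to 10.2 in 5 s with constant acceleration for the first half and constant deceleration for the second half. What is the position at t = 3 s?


Symmetric rest-to-rest: each phase covers (pf-p0)/2 in time T/2. 0.5*a*(T/2)^2 = (pf-p0)/2 => a = 4*(pf-p0)/T^2
a = 4*(10.2-2.5)/5^2 = 1.232
t = 3 is in the deceleration phase (t > T/2).
p = pf - 0.5*a*(T-t)^2 = 10.2 - 0.5*1.232*2^2
= 7.736


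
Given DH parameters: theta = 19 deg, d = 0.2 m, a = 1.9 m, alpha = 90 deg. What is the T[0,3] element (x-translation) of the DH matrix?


T[0,3] = a * cos(theta)
= 1.9 * cos(19 deg)
= 1.9 * 0.9455
= 1.7965


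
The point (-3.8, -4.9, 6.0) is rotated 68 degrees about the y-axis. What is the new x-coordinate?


Rotation about y-axis: x' = x*cos(theta) + z*sin(theta)
= -3.8 * 0.3746 + 6.0 * 0.9272
= 4.1396


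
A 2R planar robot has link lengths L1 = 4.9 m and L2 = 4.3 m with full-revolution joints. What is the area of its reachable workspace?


r_max = L1 + L2 = 9.2 m
r_min = |L1 - L2| = 0.6 m
Area = pi*(r_max^2 - r_min^2)
= pi*(84.64 - 0.36)
= pi * 84.28
= 264.7734 m^2


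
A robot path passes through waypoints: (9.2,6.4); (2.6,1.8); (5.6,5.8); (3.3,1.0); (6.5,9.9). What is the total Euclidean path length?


Segment lengths:
  seg1 = sqrt((-6.6)^2 + (-4.6)^2) = 8.0449
  seg2 = sqrt((3.0)^2 + (4.0)^2) = 5.0
  seg3 = sqrt((-2.3)^2 + (-4.8)^2) = 5.3226
  seg4 = sqrt((3.2)^2 + (8.9)^2) = 9.4578
Total = 27.8253


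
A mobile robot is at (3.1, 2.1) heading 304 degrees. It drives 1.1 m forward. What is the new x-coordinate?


x_new = x0 + d*cos(theta)
= 3.1 + 1.1*cos(304)
= 3.1 + 0.6151
= 3.7151


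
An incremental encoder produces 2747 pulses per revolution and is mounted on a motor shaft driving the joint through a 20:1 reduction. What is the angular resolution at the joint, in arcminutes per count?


counts per rev = 2747
effective counts at joint = 2747 * 20 = 54940
resolution = 360*60 / 54940
= 0.3932 arcmin/count


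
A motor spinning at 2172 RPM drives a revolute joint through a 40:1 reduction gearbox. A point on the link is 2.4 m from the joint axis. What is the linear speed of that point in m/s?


omega_motor = 2172 * 2*pi/60 = 227.4513 rad/s
omega_joint = omega_motor / 40 = 5.6863 rad/s
v = omega_joint * r = 5.6863 * 2.4
= 13.6471 m/s


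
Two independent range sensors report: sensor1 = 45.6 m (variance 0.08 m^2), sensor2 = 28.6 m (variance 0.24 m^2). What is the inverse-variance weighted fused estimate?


w1 = (1/var1) / (1/var1 + 1/var2)
   = 12.5 / (12.5 + 4.1667) = 0.75
w2 = 1 - w1 = 0.25
fused = w1*s1 + w2*s2 = 34.2 + 7.15
= 41.35 m


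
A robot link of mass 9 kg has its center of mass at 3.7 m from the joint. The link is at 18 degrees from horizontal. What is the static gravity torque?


tau = m*g*L*cos(angle)
= 9 * 9.81 * 3.7 * cos(18 deg)
= 9 * 9.81 * 3.7 * 0.9511
= 310.6845 Nm


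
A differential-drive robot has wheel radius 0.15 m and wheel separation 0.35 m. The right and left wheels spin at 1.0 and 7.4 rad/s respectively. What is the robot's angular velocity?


vR = r*wR = 0.15*1.0 = 0.15 m/s
vL = r*wL = 0.15*7.4 = 1.11 m/s
v = (vR+vL)/2 = 0.63 m/s
omega = (vR-vL)/L = -2.7429 rad/s
angular velocity = -2.7429 rad/s


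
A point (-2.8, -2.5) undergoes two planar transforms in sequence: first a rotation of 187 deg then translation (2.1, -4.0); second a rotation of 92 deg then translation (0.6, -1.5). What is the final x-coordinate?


After transform 1:
x1 = cos(187)*-2.8 - sin(187)*-2.5 + 2.1 = 4.5745
y1 = sin(187)*-2.8 + cos(187)*-2.5 + -4.0 = -1.1774
After transform 2:
x2 = cos(92)*4.5745 - sin(92)*-1.1774 + 0.6
= 1.617


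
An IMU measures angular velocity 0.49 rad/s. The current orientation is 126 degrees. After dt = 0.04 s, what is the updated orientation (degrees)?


delta_theta = w * dt = 0.49 * 0.04 = 0.0196 rad
= 1.123 deg
theta_new = 126 + 1.123 = 127.123 deg


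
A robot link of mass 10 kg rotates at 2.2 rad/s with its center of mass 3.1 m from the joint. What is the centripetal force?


F = m * omega^2 * r
= 10 * 2.2^2 * 3.1
= 10 * 4.84 * 3.1
= 150.04 N


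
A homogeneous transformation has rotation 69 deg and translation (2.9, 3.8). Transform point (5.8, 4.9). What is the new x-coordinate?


x' = cos(theta)*px - sin(theta)*py + tx
= 0.3584*5.8 - 0.9336*4.9 + 2.9
= 0.404


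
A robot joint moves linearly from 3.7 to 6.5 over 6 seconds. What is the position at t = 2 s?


s = t/T = 2/6 = 0.3333
p(t) = p0 + (pf-p0)*s
= 3.7 + (6.5 - 3.7) * 0.3333
= 4.6333


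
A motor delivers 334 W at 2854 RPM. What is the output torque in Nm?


omega = 2854 * 2*pi/60 = 298.8702 rad/s
tau = P / omega = 334 / 298.8702
= 1.1175 Nm


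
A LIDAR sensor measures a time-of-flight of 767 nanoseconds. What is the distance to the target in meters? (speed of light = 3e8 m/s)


tof = 767 ns = 7.67e-07 s
dist = c * tof / 2
= 3e8 * 7.67e-07 / 2
= 115.05 m


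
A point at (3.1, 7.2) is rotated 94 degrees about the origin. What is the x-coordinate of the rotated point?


x' = x*cos(theta) - y*sin(theta)
cos(94 deg) = -0.0698, sin(94 deg) = 0.9976
x' = 3.1 * -0.0698 - 7.2 * 0.9976
= -0.2162 - 7.1825
= -7.3987


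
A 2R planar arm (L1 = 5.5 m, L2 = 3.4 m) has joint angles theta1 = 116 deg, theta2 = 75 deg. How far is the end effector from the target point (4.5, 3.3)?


End effector via forward kinematics:
x = L1*cos(t1) + L2*cos(t1+t2) = -5.7486
y = L1*sin(t1) + L2*sin(t1+t2) = 4.2946
Distance to target:
d = sqrt((4.5 - -5.7486)^2 + (3.3 - 4.2946)^2)
= sqrt(105.0333 + 0.9893)
= 10.2967 m


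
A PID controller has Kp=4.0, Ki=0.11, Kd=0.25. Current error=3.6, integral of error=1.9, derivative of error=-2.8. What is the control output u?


u = Kp*e + Ki*int(e) + Kd*de/dt
= 4.0*3.6 + 0.11*1.9 + 0.25*(-2.8)
= 14.4 + 0.209 + -0.7
= 13.909


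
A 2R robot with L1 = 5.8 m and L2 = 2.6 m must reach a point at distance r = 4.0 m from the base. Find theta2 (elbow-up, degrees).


cos(theta2) = (r^2 - L1^2 - L2^2) / (2*L1*L2)
cos(theta2) = (16.0 - 33.64 - 6.76) / 30.16
cos(theta2) = -0.809019
theta2 = 144.0002 degrees


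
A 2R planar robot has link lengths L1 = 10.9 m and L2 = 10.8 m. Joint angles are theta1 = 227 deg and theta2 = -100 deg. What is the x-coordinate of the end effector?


Convert angles to radians: theta1 = 3.9619, theta2 = -1.7453
x = L1*cos(theta1) + L2*cos(theta1+theta2)
x = -7.4338 + -6.4996
x = -13.9334


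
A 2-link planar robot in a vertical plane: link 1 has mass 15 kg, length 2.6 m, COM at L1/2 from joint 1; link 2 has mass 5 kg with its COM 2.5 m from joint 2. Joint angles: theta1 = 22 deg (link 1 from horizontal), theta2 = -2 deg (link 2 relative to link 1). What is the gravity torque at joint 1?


Horizontal distance from joint 1 to link-1 COM:
  x_c1 = (L1/2)*cos(t1) = 1.3 * 0.9272 = 1.2053 m
Horizontal distance from joint 1 to link-2 COM:
  x_c2 = L1*cos(t1) + Lc2*cos(t1+t2)
       = 2.6*0.9272 + 2.5*0.9397 = 4.7599 m
tau1 = m1*g*x_c1 + m2*g*x_c2
     = 15*9.81*1.2053 + 5*9.81*4.7599
     = 177.3656 + 233.4736
     = 410.8392 Nm


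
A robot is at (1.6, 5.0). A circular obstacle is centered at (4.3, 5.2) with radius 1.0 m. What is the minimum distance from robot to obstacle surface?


center_dist = sqrt((1.6-4.3)^2 + (5.0-5.2)^2)
= sqrt(7.29 + 0.04)
= 2.7074
min_dist = center_dist - radius = 2.7074 - 1.0 = 1.7074 m


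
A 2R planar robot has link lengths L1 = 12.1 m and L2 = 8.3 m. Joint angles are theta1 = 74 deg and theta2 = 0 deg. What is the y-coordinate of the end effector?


Convert angles to radians: theta1 = 1.2915, theta2 = 0.0
y = L1*sin(theta1) + L2*sin(theta1+theta2)
y = 11.6313 + 7.9785
y = 19.6097


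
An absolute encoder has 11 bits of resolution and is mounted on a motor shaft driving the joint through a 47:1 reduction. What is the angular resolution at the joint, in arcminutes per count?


counts = 2^11 = 2048
effective counts at joint = 2048 * 47 = 96256
resolution = 360*60 / 96256
= 0.2244 arcmin/count


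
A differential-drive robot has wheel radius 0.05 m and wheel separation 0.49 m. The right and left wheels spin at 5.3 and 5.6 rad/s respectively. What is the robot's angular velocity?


vR = r*wR = 0.05*5.3 = 0.265 m/s
vL = r*wL = 0.05*5.6 = 0.28 m/s
v = (vR+vL)/2 = 0.2725 m/s
omega = (vR-vL)/L = -0.0306 rad/s
angular velocity = -0.0306 rad/s


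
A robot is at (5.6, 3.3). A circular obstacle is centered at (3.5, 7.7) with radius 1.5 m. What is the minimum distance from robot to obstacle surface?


center_dist = sqrt((5.6-3.5)^2 + (3.3-7.7)^2)
= sqrt(4.41 + 19.36)
= 4.8754
min_dist = center_dist - radius = 4.8754 - 1.5 = 3.3754 m


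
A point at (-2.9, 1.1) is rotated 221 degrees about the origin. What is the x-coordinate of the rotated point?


x' = x*cos(theta) - y*sin(theta)
cos(221 deg) = -0.7547, sin(221 deg) = -0.6561
x' = -2.9 * -0.7547 - 1.1 * -0.6561
= 2.1887 - -0.7217
= 2.9103


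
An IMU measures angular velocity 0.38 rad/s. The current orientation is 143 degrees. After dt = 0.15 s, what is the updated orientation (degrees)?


delta_theta = w * dt = 0.38 * 0.15 = 0.057 rad
= 3.2659 deg
theta_new = 143 + 3.2659 = 146.2659 deg


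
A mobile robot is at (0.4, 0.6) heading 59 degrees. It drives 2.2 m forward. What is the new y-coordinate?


y_new = y0 + d*sin(theta)
= 0.6 + 2.2*sin(59)
= 0.6 + 1.8858
= 2.4858


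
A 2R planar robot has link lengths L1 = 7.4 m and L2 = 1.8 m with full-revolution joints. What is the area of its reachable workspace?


r_max = L1 + L2 = 9.2 m
r_min = |L1 - L2| = 5.6 m
Area = pi*(r_max^2 - r_min^2)
= pi*(84.64 - 31.36)
= pi * 53.28
= 167.3841 m^2


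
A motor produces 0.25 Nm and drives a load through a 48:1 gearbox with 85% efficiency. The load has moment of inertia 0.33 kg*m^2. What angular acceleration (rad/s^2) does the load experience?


tau_out = tau_motor * N * eta
= 0.25 * 48 * 0.85 = 10.2 Nm
alpha = tau_out / I = 10.2 / 0.33
= 30.9091 rad/s^2


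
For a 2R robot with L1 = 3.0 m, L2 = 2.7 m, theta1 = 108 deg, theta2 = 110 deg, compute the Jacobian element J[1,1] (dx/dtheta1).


J[1,1] = -L1*sin(t1) - L2*sin(t1+t2)
= -3.0*sin(108) - 2.7*sin(218)
= -1.1909


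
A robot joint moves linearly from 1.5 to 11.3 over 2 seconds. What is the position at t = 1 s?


s = t/T = 1/2 = 0.5
p(t) = p0 + (pf-p0)*s
= 1.5 + (11.3 - 1.5) * 0.5
= 6.4


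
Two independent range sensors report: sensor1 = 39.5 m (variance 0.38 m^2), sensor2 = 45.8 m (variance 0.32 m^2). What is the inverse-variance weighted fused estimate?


w1 = (1/var1) / (1/var1 + 1/var2)
   = 2.6316 / (2.6316 + 3.125) = 0.4571
w2 = 1 - w1 = 0.5429
fused = w1*s1 + w2*s2 = 18.0571 + 24.8629
= 42.92 m


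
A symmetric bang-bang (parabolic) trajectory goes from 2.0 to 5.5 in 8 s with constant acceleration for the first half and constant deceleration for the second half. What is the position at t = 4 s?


Symmetric rest-to-rest: each phase covers (pf-p0)/2 in time T/2. 0.5*a*(T/2)^2 = (pf-p0)/2 => a = 4*(pf-p0)/T^2
a = 4*(5.5-2.0)/8^2 = 0.2188
t = 4 is in the acceleration phase (t <= T/2).
p = p0 + 0.5*a*t^2 = 2.0 + 0.5*0.2188*4^2
= 3.75


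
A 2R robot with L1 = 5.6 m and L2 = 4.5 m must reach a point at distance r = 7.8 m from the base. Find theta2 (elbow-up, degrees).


cos(theta2) = (r^2 - L1^2 - L2^2) / (2*L1*L2)
cos(theta2) = (60.84 - 31.36 - 20.25) / 50.4
cos(theta2) = 0.183135
theta2 = 79.4476 degrees


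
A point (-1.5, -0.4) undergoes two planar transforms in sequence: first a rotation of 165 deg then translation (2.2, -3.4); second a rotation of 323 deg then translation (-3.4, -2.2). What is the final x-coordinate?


After transform 1:
x1 = cos(165)*-1.5 - sin(165)*-0.4 + 2.2 = 3.7524
y1 = sin(165)*-1.5 + cos(165)*-0.4 + -3.4 = -3.4019
After transform 2:
x2 = cos(323)*3.7524 - sin(323)*-3.4019 + -3.4
= -2.4505


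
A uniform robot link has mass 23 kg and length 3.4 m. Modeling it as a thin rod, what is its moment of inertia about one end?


I = (1/3) * m * L^2
= (1/3) * 23 * 3.4^2
= 0.333333 * 23 * 11.56
= 88.6267 kg*m^2


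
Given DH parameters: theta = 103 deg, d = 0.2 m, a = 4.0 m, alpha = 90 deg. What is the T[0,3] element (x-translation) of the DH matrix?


T[0,3] = a * cos(theta)
= 4.0 * cos(103 deg)
= 4.0 * -0.225
= -0.8998


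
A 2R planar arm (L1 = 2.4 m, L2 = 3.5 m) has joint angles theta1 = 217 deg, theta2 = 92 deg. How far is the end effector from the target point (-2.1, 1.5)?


End effector via forward kinematics:
x = L1*cos(t1) + L2*cos(t1+t2) = 0.2859
y = L1*sin(t1) + L2*sin(t1+t2) = -4.1644
Distance to target:
d = sqrt((-2.1 - 0.2859)^2 + (1.5 - -4.1644)^2)
= sqrt(5.6925 + 32.0851)
= 6.1463 m


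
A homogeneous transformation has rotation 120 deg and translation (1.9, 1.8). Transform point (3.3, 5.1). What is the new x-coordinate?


x' = cos(theta)*px - sin(theta)*py + tx
= -0.5*3.3 - 0.866*5.1 + 1.9
= -4.1667


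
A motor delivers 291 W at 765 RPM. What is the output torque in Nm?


omega = 765 * 2*pi/60 = 80.1106 rad/s
tau = P / omega = 291 / 80.1106
= 3.6325 Nm


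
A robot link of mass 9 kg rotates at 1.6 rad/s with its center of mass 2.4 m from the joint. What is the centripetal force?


F = m * omega^2 * r
= 9 * 1.6^2 * 2.4
= 9 * 2.56 * 2.4
= 55.296 N


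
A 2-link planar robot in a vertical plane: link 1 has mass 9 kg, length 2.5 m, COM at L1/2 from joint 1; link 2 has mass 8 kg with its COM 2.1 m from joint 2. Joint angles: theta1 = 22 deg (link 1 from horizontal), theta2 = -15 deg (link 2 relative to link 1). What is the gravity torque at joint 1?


Horizontal distance from joint 1 to link-1 COM:
  x_c1 = (L1/2)*cos(t1) = 1.25 * 0.9272 = 1.159 m
Horizontal distance from joint 1 to link-2 COM:
  x_c2 = L1*cos(t1) + Lc2*cos(t1+t2)
       = 2.5*0.9272 + 2.1*0.9925 = 4.4023 m
tau1 = m1*g*x_c1 + m2*g*x_c2
     = 9*9.81*1.159 + 8*9.81*4.4023
     = 102.3263 + 345.493
     = 447.8193 Nm


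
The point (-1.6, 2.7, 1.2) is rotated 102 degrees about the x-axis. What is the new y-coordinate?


Rotation about x-axis: y' = y*cos(theta) - z*sin(theta)
= 2.7 * -0.2079 - 1.2 * 0.9781
= -1.7351


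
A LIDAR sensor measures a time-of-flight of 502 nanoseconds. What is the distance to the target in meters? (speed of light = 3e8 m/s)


tof = 502 ns = 5.02e-07 s
dist = c * tof / 2
= 3e8 * 5.02e-07 / 2
= 75.3 m


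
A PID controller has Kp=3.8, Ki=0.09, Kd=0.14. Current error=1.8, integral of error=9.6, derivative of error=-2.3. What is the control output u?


u = Kp*e + Ki*int(e) + Kd*de/dt
= 3.8*1.8 + 0.09*9.6 + 0.14*(-2.3)
= 6.84 + 0.864 + -0.322
= 7.382


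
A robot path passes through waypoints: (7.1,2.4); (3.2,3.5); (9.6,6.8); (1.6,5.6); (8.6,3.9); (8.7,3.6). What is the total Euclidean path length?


Segment lengths:
  seg1 = sqrt((-3.9)^2 + (1.1)^2) = 4.0522
  seg2 = sqrt((6.4)^2 + (3.3)^2) = 7.2007
  seg3 = sqrt((-8.0)^2 + (-1.2)^2) = 8.0895
  seg4 = sqrt((7.0)^2 + (-1.7)^2) = 7.2035
  seg5 = sqrt((0.1)^2 + (-0.3)^2) = 0.3162
Total = 26.8621


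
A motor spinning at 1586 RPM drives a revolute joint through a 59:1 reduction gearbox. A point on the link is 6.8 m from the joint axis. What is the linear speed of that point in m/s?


omega_motor = 1586 * 2*pi/60 = 166.0855 rad/s
omega_joint = omega_motor / 59 = 2.815 rad/s
v = omega_joint * r = 2.815 * 6.8
= 19.1421 m/s


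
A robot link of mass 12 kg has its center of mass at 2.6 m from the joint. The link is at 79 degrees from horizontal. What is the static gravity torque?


tau = m*g*L*cos(angle)
= 12 * 9.81 * 2.6 * cos(79 deg)
= 12 * 9.81 * 2.6 * 0.1908
= 58.4013 Nm


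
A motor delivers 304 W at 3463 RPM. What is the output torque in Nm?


omega = 3463 * 2*pi/60 = 362.6445 rad/s
tau = P / omega = 304 / 362.6445
= 0.8383 Nm


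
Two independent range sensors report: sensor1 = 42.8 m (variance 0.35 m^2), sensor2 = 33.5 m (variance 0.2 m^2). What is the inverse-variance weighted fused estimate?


w1 = (1/var1) / (1/var1 + 1/var2)
   = 2.8571 / (2.8571 + 5.0) = 0.3636
w2 = 1 - w1 = 0.6364
fused = w1*s1 + w2*s2 = 15.5636 + 21.3182
= 36.8818 m


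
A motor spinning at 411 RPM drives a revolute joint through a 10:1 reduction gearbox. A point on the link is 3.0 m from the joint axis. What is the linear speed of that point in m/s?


omega_motor = 411 * 2*pi/60 = 43.0398 rad/s
omega_joint = omega_motor / 10 = 4.304 rad/s
v = omega_joint * r = 4.304 * 3.0
= 12.9119 m/s


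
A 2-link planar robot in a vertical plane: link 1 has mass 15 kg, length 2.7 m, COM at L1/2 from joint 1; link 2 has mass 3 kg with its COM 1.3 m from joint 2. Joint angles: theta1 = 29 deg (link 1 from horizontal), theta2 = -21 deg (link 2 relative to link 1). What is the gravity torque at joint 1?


Horizontal distance from joint 1 to link-1 COM:
  x_c1 = (L1/2)*cos(t1) = 1.35 * 0.8746 = 1.1807 m
Horizontal distance from joint 1 to link-2 COM:
  x_c2 = L1*cos(t1) + Lc2*cos(t1+t2)
       = 2.7*0.8746 + 1.3*0.9903 = 3.6488 m
tau1 = m1*g*x_c1 + m2*g*x_c2
     = 15*9.81*1.1807 + 3*9.81*3.6488
     = 173.7454 + 107.3848
     = 281.1302 Nm


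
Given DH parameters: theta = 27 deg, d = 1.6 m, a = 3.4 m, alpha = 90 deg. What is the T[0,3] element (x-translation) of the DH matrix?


T[0,3] = a * cos(theta)
= 3.4 * cos(27 deg)
= 3.4 * 0.891
= 3.0294


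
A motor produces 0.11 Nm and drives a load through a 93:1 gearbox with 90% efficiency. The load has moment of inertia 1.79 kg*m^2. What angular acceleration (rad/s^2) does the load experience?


tau_out = tau_motor * N * eta
= 0.11 * 93 * 0.9 = 9.207 Nm
alpha = tau_out / I = 9.207 / 1.79
= 5.1436 rad/s^2


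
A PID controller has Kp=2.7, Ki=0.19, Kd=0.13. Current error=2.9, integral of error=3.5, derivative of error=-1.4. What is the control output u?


u = Kp*e + Ki*int(e) + Kd*de/dt
= 2.7*2.9 + 0.19*3.5 + 0.13*(-1.4)
= 7.83 + 0.665 + -0.182
= 8.313


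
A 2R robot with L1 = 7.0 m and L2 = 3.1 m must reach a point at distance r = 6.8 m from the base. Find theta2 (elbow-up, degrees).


cos(theta2) = (r^2 - L1^2 - L2^2) / (2*L1*L2)
cos(theta2) = (46.24 - 49.0 - 9.61) / 43.4
cos(theta2) = -0.285023
theta2 = 106.5602 degrees


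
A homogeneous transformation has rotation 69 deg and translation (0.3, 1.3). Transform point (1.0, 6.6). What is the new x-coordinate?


x' = cos(theta)*px - sin(theta)*py + tx
= 0.3584*1.0 - 0.9336*6.6 + 0.3
= -5.5033


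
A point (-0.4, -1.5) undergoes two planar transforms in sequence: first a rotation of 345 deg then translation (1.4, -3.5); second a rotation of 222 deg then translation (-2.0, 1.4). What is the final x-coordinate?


After transform 1:
x1 = cos(345)*-0.4 - sin(345)*-1.5 + 1.4 = 0.6254
y1 = sin(345)*-0.4 + cos(345)*-1.5 + -3.5 = -4.8454
After transform 2:
x2 = cos(222)*0.6254 - sin(222)*-4.8454 + -2.0
= -5.7069


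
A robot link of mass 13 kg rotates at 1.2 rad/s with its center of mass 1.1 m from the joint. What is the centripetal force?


F = m * omega^2 * r
= 13 * 1.2^2 * 1.1
= 13 * 1.44 * 1.1
= 20.592 N


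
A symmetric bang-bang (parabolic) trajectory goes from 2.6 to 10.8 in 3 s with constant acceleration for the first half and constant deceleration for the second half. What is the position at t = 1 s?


Symmetric rest-to-rest: each phase covers (pf-p0)/2 in time T/2. 0.5*a*(T/2)^2 = (pf-p0)/2 => a = 4*(pf-p0)/T^2
a = 4*(10.8-2.6)/3^2 = 3.6444
t = 1 is in the acceleration phase (t <= T/2).
p = p0 + 0.5*a*t^2 = 2.6 + 0.5*3.6444*1^2
= 4.4222


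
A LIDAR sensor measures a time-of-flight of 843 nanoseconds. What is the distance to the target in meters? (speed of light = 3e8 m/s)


tof = 843 ns = 8.43e-07 s
dist = c * tof / 2
= 3e8 * 8.43e-07 / 2
= 126.45 m


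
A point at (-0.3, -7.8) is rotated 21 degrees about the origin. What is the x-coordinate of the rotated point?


x' = x*cos(theta) - y*sin(theta)
cos(21 deg) = 0.9336, sin(21 deg) = 0.3584
x' = -0.3 * 0.9336 - -7.8 * 0.3584
= -0.2801 - -2.7953
= 2.5152


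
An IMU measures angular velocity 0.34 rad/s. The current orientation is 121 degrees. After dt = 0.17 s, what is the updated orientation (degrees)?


delta_theta = w * dt = 0.34 * 0.17 = 0.0578 rad
= 3.3117 deg
theta_new = 121 + 3.3117 = 124.3117 deg


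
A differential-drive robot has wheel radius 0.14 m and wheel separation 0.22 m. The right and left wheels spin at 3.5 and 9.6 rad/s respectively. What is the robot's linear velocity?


vR = r*wR = 0.14*3.5 = 0.49 m/s
vL = r*wL = 0.14*9.6 = 1.344 m/s
v = (vR+vL)/2 = 0.917 m/s
omega = (vR-vL)/L = -3.8818 rad/s
linear velocity = 0.917 m/s


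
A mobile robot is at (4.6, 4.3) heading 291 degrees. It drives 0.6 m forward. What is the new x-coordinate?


x_new = x0 + d*cos(theta)
= 4.6 + 0.6*cos(291)
= 4.6 + 0.215
= 4.815


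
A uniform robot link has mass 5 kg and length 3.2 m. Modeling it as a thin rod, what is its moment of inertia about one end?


I = (1/3) * m * L^2
= (1/3) * 5 * 3.2^2
= 0.333333 * 5 * 10.24
= 17.0667 kg*m^2


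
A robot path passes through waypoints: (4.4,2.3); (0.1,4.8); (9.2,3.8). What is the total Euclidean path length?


Segment lengths:
  seg1 = sqrt((-4.3)^2 + (2.5)^2) = 4.9739
  seg2 = sqrt((9.1)^2 + (-1.0)^2) = 9.1548
Total = 14.1287


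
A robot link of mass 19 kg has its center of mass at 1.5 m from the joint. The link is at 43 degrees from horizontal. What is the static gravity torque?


tau = m*g*L*cos(angle)
= 19 * 9.81 * 1.5 * cos(43 deg)
= 19 * 9.81 * 1.5 * 0.7314
= 204.4755 Nm


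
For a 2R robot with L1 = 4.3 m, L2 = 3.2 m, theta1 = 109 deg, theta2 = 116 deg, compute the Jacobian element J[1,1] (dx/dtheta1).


J[1,1] = -L1*sin(t1) - L2*sin(t1+t2)
= -4.3*sin(109) - 3.2*sin(225)
= -1.803


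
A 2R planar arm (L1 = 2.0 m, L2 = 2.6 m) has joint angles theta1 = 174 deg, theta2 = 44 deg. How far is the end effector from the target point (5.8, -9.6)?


End effector via forward kinematics:
x = L1*cos(t1) + L2*cos(t1+t2) = -4.0379
y = L1*sin(t1) + L2*sin(t1+t2) = -1.3917
Distance to target:
d = sqrt((5.8 - -4.0379)^2 + (-9.6 - -1.3917)^2)
= sqrt(96.7837 + 67.3768)
= 12.8125 m


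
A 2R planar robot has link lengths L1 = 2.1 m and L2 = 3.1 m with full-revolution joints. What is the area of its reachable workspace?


r_max = L1 + L2 = 5.2 m
r_min = |L1 - L2| = 1.0 m
Area = pi*(r_max^2 - r_min^2)
= pi*(27.04 - 1.0)
= pi * 26.04
= 81.8071 m^2


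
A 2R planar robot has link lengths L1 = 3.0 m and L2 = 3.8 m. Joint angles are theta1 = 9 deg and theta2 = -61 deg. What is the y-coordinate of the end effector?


Convert angles to radians: theta1 = 0.1571, theta2 = -1.0647
y = L1*sin(theta1) + L2*sin(theta1+theta2)
y = 0.4693 + -2.9944
y = -2.5251


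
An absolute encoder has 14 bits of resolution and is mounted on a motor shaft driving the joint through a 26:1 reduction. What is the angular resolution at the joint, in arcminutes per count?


counts = 2^14 = 16384
effective counts at joint = 16384 * 26 = 425984
resolution = 360*60 / 425984
= 0.0507 arcmin/count


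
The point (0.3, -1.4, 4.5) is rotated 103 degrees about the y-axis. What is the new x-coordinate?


Rotation about y-axis: x' = x*cos(theta) + z*sin(theta)
= 0.3 * -0.225 + 4.5 * 0.9744
= 4.3172


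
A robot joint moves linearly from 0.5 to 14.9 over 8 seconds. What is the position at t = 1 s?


s = t/T = 1/8 = 0.125
p(t) = p0 + (pf-p0)*s
= 0.5 + (14.9 - 0.5) * 0.125
= 2.3


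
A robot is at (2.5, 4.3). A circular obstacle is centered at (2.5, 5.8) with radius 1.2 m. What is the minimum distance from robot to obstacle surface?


center_dist = sqrt((2.5-2.5)^2 + (4.3-5.8)^2)
= sqrt(0.0 + 2.25)
= 1.5
min_dist = center_dist - radius = 1.5 - 1.2 = 0.3 m


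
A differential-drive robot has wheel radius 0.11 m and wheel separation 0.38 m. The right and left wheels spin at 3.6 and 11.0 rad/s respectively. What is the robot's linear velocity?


vR = r*wR = 0.11*3.6 = 0.396 m/s
vL = r*wL = 0.11*11.0 = 1.21 m/s
v = (vR+vL)/2 = 0.803 m/s
omega = (vR-vL)/L = -2.1421 rad/s
linear velocity = 0.803 m/s


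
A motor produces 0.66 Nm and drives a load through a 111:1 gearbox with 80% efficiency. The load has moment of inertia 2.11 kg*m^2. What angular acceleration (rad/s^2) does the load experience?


tau_out = tau_motor * N * eta
= 0.66 * 111 * 0.8 = 58.608 Nm
alpha = tau_out / I = 58.608 / 2.11
= 27.7763 rad/s^2


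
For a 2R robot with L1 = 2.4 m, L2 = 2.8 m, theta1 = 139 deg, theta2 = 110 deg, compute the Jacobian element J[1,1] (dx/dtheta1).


J[1,1] = -L1*sin(t1) - L2*sin(t1+t2)
= -2.4*sin(139) - 2.8*sin(249)
= 1.0395


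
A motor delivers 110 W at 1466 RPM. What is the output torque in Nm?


omega = 1466 * 2*pi/60 = 153.5192 rad/s
tau = P / omega = 110 / 153.5192
= 0.7165 Nm


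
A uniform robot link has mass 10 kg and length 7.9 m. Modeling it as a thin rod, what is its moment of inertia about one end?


I = (1/3) * m * L^2
= (1/3) * 10 * 7.9^2
= 0.333333 * 10 * 62.41
= 208.0333 kg*m^2


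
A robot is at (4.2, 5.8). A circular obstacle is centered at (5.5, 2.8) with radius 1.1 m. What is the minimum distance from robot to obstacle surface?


center_dist = sqrt((4.2-5.5)^2 + (5.8-2.8)^2)
= sqrt(1.69 + 9.0)
= 3.2696
min_dist = center_dist - radius = 3.2696 - 1.1 = 2.1696 m


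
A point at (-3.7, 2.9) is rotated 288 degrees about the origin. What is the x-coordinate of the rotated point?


x' = x*cos(theta) - y*sin(theta)
cos(288 deg) = 0.309, sin(288 deg) = -0.9511
x' = -3.7 * 0.309 - 2.9 * -0.9511
= -1.1434 - -2.7581
= 1.6147


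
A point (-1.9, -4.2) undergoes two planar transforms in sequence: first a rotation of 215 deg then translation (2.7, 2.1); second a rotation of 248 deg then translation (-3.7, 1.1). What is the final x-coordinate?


After transform 1:
x1 = cos(215)*-1.9 - sin(215)*-4.2 + 2.7 = 1.8474
y1 = sin(215)*-1.9 + cos(215)*-4.2 + 2.1 = 6.6302
After transform 2:
x2 = cos(248)*1.8474 - sin(248)*6.6302 + -3.7
= 1.7554


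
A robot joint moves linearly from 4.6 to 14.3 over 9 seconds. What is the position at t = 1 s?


s = t/T = 1/9 = 0.1111
p(t) = p0 + (pf-p0)*s
= 4.6 + (14.3 - 4.6) * 0.1111
= 5.6778


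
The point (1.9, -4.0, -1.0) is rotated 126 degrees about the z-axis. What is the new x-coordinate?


Rotation about z-axis: x' = x*cos(theta) - y*sin(theta)
= 1.9 * -0.5878 - -4.0 * 0.809
= 2.1193


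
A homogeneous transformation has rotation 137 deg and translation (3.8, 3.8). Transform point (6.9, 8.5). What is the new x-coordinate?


x' = cos(theta)*px - sin(theta)*py + tx
= -0.7314*6.9 - 0.682*8.5 + 3.8
= -7.0433
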